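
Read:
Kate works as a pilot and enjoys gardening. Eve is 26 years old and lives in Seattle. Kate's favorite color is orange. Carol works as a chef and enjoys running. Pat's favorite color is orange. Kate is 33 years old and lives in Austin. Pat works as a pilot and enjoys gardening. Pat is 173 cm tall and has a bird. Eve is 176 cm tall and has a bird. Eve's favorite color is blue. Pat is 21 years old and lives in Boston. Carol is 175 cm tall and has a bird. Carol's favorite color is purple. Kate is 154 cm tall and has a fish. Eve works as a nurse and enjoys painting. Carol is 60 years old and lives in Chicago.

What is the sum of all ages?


60+21+26+33 = 140

140


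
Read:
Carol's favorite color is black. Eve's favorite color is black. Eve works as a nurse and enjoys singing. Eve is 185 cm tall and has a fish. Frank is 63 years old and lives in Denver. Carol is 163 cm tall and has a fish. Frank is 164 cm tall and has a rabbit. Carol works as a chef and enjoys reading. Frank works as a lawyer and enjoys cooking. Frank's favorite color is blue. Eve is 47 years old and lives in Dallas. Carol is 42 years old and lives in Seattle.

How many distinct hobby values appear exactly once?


Unique hobby values: 3

3


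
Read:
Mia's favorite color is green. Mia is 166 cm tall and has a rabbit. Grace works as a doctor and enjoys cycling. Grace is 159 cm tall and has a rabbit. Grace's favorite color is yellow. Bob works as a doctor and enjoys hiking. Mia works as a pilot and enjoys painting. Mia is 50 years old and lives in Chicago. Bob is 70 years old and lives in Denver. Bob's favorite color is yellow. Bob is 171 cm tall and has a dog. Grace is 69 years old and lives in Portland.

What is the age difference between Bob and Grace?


|70 - 69| = 1

1


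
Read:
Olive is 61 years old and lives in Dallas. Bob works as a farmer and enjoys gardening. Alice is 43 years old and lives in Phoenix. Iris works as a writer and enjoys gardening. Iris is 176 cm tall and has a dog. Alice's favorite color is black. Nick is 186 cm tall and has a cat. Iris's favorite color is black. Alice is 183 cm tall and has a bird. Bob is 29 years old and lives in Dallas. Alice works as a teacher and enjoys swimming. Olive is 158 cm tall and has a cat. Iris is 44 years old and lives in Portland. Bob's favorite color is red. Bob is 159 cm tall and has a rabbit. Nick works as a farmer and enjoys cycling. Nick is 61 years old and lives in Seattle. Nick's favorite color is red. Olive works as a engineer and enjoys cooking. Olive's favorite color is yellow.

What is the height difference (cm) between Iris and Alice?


|176 - 183| = 7

7


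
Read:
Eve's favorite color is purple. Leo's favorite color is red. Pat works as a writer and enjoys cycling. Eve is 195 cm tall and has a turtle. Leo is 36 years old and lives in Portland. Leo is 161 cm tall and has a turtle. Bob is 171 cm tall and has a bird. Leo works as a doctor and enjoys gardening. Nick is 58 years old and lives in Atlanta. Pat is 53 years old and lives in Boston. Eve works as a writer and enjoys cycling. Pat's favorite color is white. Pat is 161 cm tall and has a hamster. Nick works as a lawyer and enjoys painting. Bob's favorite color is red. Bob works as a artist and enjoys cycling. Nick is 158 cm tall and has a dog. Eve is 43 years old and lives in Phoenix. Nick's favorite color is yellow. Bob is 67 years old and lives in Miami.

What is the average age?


Sum=257, n=5, avg=51.4

51.4


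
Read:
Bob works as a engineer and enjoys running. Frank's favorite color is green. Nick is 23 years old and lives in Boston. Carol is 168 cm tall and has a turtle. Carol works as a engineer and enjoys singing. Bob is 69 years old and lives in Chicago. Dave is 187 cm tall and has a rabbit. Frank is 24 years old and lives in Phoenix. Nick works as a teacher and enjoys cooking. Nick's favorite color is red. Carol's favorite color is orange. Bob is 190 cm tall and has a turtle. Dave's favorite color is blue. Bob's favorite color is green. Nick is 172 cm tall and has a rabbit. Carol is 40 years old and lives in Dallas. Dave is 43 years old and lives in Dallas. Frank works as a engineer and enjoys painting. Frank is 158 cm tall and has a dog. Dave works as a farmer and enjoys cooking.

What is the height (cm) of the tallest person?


Tallest: Bob at 190 cm

190


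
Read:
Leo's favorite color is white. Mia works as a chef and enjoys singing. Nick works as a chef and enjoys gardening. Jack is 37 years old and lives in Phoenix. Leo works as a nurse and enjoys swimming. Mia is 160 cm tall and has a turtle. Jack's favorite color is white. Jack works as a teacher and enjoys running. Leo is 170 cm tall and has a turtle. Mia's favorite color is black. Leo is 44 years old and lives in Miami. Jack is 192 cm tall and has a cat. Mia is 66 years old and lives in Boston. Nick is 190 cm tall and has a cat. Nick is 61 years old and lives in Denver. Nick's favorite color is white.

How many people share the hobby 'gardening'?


Count: 1

1


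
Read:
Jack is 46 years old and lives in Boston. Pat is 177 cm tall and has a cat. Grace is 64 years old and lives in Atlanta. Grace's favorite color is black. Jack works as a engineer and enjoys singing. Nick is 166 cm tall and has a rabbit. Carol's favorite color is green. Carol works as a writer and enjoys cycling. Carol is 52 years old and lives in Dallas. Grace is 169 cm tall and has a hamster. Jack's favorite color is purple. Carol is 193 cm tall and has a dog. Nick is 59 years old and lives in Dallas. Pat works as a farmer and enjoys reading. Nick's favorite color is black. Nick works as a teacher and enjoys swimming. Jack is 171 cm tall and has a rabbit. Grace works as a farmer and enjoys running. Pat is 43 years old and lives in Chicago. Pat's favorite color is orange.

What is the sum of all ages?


43+64+59+52+46 = 264

264


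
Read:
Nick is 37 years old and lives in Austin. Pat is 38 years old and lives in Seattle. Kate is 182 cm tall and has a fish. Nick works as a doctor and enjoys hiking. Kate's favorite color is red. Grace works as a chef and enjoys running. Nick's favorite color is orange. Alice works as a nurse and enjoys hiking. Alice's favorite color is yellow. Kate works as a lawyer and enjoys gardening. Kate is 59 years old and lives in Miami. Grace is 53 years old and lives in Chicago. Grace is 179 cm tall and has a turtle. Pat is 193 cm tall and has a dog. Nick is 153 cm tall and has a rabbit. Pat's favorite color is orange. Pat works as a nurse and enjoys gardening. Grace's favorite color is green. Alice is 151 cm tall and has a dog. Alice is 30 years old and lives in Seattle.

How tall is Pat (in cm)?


Pat is 193 cm tall

193


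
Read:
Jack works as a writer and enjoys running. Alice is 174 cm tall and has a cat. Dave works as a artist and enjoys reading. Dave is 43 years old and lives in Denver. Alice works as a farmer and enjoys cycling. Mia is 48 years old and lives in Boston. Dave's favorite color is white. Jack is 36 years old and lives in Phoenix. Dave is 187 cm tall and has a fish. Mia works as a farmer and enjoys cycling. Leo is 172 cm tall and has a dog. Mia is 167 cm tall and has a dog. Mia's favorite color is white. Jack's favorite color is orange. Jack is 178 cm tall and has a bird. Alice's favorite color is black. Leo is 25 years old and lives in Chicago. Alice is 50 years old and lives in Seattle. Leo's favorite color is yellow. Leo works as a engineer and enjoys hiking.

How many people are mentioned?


People: Jack, Dave, Alice, Mia, Leo. Count = 5

5


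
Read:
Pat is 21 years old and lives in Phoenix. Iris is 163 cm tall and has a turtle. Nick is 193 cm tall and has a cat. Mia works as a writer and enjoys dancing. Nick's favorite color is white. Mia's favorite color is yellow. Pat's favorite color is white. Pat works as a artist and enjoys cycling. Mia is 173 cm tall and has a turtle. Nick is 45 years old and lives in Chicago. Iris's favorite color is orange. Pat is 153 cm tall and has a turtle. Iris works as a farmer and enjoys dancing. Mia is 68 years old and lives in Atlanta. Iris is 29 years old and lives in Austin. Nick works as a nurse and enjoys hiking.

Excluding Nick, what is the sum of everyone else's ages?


Sum (excluding Nick): 118

118


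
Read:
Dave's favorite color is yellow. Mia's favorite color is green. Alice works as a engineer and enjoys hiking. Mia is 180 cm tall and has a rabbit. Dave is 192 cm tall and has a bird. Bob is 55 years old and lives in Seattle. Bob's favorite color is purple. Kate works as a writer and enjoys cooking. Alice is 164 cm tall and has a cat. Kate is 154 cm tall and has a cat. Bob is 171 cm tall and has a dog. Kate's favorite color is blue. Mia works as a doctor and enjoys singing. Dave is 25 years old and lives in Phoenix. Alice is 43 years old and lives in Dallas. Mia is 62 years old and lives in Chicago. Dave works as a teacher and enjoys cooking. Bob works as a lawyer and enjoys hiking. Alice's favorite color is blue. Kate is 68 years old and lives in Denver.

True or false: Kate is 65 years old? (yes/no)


Kate is actually 68. no

no


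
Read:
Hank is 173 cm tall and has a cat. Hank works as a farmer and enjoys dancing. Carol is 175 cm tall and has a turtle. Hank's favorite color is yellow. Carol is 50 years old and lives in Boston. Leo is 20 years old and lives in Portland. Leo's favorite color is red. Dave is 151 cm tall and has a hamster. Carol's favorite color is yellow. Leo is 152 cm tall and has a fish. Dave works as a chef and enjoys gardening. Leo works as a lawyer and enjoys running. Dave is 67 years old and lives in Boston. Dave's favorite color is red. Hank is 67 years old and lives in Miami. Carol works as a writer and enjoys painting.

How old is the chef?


The chef is Dave, age 67

67


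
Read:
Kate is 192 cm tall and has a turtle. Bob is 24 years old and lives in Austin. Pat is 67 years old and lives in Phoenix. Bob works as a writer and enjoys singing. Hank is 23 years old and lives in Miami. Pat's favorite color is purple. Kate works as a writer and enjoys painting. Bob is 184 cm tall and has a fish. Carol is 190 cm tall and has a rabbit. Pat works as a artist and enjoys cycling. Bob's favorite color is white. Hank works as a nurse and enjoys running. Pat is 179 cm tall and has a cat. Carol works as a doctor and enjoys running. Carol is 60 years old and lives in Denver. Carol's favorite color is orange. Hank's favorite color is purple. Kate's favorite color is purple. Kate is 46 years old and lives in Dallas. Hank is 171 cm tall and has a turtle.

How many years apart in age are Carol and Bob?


60 vs 24, diff = 36

36


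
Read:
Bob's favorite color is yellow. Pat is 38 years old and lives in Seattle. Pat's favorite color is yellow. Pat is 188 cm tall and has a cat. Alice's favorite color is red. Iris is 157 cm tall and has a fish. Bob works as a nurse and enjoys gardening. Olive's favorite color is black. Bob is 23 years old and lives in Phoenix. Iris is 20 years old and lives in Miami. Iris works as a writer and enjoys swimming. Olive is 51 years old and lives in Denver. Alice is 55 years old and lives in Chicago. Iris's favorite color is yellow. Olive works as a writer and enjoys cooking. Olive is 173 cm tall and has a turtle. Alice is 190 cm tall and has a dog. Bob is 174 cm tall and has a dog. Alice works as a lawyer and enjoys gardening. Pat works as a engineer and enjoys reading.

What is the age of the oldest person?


Oldest: Alice at 55

55


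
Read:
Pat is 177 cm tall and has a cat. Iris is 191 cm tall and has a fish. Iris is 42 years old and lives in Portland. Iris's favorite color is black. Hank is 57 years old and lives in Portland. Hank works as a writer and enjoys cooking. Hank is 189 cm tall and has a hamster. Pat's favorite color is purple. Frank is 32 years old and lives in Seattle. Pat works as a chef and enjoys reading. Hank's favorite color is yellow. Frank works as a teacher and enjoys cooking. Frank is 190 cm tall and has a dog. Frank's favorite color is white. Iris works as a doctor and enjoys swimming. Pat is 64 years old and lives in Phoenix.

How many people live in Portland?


Count in Portland: 2

2


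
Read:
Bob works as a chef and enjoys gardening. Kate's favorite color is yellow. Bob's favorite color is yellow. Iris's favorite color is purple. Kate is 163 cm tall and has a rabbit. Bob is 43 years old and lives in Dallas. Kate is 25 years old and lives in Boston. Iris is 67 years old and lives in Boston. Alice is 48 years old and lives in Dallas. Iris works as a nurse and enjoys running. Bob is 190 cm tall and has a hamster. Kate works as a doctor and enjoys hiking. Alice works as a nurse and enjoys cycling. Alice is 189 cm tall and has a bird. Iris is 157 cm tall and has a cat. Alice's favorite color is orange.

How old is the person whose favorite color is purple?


Person with favorite color=purple is Iris, age 67

67


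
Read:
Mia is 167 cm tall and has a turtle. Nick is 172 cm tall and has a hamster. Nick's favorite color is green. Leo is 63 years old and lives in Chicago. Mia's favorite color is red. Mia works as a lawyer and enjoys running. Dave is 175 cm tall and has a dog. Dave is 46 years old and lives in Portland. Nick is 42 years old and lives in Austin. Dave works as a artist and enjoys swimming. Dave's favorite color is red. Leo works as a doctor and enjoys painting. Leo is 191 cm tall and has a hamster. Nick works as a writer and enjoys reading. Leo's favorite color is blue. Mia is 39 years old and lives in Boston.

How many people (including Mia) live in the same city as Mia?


Mia lives in Boston. Count = 1

1


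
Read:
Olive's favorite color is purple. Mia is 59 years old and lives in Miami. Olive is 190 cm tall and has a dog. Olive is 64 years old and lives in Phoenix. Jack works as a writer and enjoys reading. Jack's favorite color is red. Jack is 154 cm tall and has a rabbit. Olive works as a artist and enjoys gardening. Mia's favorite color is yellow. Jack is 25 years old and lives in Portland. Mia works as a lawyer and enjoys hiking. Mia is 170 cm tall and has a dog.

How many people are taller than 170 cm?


Taller than 170: 1

1


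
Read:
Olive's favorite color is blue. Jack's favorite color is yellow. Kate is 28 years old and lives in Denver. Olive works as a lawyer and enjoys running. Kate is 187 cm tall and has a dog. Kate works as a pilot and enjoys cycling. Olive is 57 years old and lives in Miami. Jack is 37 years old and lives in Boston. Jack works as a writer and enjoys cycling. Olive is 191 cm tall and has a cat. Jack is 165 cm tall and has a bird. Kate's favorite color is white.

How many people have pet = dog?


Count: 1

1


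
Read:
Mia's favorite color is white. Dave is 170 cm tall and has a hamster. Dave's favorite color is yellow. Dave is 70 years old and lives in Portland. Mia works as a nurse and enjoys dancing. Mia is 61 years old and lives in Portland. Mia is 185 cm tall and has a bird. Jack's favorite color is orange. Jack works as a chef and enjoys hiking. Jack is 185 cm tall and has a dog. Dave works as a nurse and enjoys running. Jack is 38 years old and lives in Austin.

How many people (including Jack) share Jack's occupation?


Jack is a chef. Count = 1

1


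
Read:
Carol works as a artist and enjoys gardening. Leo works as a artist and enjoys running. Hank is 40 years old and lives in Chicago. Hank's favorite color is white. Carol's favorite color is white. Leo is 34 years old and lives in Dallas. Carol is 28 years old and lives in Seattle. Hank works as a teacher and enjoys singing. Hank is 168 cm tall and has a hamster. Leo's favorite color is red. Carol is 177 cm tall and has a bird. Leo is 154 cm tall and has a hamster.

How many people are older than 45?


Filter: 0

0


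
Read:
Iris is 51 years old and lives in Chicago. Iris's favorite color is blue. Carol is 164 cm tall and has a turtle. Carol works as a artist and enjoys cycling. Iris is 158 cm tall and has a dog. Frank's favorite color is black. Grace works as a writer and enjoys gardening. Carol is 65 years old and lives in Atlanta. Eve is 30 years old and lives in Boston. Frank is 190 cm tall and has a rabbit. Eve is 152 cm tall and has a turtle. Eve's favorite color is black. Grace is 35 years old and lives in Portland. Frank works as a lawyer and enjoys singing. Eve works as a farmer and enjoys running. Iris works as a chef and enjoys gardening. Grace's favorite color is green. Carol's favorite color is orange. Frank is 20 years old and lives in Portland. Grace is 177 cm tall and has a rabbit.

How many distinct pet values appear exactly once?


Unique pet values: 1

1


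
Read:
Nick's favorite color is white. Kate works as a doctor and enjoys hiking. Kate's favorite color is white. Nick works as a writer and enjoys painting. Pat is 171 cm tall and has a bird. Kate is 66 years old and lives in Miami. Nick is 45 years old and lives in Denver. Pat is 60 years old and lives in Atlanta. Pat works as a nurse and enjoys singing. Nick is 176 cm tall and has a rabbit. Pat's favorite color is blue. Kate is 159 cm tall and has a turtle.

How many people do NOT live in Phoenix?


Not in Phoenix: 3

3


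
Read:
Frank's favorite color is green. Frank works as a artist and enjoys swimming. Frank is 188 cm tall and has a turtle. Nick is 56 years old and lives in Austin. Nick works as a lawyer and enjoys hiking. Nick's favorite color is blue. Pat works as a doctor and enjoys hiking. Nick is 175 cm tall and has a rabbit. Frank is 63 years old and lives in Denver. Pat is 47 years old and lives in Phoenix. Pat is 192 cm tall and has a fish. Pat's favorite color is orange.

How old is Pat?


Pat is 47 years old

47


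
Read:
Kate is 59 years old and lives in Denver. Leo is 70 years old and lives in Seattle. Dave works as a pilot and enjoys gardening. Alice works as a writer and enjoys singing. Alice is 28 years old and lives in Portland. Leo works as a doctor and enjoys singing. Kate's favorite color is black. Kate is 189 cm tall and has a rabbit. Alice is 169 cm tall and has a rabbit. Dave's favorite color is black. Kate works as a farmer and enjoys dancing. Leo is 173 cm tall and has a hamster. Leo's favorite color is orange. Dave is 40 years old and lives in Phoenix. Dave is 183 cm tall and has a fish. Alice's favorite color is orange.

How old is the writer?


The writer is Alice, age 28

28


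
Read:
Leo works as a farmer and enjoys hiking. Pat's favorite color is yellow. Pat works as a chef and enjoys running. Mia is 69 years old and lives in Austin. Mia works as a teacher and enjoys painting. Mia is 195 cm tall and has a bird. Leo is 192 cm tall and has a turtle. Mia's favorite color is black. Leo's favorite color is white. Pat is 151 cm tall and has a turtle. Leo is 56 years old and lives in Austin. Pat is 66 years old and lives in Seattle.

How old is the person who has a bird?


Person with bird is Mia, age 69

69


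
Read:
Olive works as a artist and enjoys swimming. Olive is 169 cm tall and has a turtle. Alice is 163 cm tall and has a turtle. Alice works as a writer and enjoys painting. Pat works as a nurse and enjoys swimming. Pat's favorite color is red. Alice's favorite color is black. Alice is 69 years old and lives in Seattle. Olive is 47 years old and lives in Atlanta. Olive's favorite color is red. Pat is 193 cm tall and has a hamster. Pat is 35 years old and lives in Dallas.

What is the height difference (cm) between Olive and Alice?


|169 - 163| = 6

6


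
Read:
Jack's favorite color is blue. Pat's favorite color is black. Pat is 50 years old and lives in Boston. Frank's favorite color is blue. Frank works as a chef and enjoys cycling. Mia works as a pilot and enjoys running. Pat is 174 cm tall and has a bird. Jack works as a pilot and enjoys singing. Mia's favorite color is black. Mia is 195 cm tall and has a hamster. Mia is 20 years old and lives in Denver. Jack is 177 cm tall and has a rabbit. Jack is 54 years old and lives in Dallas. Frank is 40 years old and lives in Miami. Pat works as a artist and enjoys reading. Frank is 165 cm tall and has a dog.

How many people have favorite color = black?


Count: 2

2


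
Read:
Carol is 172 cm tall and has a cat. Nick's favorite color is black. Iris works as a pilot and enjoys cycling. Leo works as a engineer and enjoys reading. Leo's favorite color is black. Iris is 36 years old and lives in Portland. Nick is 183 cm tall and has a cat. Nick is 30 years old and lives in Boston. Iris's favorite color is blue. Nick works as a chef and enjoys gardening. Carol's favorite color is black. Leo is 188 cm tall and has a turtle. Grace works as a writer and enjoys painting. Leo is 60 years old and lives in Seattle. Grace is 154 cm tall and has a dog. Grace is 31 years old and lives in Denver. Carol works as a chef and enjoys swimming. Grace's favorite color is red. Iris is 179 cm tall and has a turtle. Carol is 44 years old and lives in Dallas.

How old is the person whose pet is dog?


Person with pet=dog is Grace, age 31

31


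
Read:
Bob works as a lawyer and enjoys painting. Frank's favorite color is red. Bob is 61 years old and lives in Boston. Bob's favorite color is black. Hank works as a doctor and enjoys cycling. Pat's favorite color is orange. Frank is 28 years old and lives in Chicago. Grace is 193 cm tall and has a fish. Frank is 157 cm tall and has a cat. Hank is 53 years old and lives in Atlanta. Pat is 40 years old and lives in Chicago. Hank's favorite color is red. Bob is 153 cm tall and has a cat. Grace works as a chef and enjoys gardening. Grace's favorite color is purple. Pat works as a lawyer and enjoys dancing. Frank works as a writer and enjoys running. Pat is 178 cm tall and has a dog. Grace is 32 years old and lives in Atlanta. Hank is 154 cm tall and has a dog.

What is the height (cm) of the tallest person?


Tallest: Grace at 193 cm

193


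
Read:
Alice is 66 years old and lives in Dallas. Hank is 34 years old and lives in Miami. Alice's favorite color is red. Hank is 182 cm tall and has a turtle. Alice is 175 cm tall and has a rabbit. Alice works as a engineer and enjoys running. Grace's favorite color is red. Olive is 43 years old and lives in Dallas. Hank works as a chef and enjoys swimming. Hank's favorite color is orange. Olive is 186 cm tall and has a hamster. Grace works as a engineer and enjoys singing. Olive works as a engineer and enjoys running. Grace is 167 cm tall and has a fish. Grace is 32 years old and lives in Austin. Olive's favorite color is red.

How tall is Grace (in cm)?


Grace is 167 cm tall

167


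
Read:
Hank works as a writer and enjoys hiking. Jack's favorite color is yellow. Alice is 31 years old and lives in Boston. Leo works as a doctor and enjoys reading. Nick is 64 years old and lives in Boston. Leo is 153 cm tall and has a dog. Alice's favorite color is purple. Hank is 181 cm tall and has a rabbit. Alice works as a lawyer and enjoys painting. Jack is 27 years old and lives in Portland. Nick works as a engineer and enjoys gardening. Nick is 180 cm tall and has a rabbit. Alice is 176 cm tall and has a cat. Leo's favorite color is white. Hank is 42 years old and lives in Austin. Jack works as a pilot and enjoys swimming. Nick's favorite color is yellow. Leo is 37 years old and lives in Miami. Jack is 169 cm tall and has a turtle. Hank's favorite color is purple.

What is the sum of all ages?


42+31+27+64+37 = 201

201


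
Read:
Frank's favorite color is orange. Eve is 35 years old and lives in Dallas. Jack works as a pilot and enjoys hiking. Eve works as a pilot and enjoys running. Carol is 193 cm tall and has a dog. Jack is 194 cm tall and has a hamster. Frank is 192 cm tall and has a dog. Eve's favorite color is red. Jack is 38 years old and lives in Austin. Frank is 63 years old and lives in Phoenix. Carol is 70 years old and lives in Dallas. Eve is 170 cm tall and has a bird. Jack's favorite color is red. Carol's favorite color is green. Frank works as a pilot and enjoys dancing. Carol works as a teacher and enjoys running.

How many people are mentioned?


People: Carol, Frank, Jack, Eve. Count = 4

4


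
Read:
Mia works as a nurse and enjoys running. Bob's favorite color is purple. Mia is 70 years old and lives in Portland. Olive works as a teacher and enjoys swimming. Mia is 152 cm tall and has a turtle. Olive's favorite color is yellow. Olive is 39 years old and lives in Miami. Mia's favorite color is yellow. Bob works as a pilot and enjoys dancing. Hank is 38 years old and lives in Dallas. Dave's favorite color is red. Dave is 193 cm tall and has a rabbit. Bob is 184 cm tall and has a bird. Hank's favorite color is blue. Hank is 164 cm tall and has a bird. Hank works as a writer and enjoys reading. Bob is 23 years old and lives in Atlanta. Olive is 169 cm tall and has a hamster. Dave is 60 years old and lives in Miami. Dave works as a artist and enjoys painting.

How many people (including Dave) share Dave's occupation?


Dave is a artist. Count = 1

1


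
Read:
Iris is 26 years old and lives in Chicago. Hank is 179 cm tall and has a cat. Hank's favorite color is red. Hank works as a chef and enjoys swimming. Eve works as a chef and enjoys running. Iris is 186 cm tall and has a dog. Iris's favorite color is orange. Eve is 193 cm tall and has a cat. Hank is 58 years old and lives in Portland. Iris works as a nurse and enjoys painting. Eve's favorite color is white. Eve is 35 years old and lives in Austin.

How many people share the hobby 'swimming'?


Count: 1

1


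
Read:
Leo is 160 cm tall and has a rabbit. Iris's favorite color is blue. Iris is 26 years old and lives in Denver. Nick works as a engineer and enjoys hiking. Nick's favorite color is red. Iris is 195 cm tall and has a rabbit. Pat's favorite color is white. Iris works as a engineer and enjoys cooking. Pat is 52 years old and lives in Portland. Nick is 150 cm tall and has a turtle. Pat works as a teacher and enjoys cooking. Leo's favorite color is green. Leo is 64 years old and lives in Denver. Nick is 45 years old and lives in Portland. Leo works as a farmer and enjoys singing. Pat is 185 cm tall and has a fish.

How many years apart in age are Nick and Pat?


45 vs 52, diff = 7

7


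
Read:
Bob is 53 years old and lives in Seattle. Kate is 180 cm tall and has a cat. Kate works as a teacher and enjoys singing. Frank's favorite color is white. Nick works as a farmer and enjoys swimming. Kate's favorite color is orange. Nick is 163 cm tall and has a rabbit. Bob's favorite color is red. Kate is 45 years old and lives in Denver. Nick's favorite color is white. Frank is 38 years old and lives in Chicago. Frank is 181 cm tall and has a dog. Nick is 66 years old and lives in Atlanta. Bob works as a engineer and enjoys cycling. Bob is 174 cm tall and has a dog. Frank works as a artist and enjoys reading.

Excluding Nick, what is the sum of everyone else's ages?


Sum (excluding Nick): 136

136


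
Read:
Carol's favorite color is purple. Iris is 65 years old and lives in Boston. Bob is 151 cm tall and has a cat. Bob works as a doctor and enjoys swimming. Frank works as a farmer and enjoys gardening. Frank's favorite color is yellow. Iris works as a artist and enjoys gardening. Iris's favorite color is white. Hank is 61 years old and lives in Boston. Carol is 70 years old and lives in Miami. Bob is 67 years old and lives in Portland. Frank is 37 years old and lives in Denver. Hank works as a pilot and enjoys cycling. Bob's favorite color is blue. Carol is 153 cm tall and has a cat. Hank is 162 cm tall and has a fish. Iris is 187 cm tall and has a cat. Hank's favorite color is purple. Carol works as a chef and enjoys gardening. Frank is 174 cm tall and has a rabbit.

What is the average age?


Sum=300, n=5, avg=60

60


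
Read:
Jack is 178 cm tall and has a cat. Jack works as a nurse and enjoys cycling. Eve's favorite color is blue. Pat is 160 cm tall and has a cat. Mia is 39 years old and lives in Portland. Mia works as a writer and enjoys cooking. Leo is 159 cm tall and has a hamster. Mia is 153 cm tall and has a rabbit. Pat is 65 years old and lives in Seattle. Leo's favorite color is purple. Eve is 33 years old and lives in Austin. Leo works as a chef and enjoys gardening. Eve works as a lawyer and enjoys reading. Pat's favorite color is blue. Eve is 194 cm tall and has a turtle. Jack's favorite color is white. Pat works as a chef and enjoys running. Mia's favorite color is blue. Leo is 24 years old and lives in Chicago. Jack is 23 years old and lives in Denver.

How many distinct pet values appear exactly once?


Unique pet values: 3

3


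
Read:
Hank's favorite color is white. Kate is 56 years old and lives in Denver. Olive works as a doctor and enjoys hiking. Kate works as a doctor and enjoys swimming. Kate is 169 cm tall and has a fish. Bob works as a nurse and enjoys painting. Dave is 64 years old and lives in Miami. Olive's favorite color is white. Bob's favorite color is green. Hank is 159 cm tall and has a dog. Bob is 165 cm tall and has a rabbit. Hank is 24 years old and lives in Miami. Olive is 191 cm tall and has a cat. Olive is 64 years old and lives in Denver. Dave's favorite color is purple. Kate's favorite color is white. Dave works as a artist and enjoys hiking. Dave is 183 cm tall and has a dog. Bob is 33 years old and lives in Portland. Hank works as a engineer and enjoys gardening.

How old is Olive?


Olive is 64 years old

64


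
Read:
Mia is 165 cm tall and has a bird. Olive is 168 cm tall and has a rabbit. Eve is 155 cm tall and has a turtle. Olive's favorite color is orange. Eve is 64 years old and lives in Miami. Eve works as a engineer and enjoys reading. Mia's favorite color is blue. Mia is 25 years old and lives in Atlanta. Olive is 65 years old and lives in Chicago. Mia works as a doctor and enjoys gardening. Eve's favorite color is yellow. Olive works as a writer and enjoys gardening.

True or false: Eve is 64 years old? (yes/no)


Eve is actually 64. yes

yes


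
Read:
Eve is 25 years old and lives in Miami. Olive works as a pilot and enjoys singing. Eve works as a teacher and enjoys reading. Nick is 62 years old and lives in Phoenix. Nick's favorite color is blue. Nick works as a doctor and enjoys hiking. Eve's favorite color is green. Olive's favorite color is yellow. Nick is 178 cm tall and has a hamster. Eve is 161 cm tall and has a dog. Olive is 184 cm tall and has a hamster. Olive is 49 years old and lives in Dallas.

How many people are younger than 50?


Filter: 2

2


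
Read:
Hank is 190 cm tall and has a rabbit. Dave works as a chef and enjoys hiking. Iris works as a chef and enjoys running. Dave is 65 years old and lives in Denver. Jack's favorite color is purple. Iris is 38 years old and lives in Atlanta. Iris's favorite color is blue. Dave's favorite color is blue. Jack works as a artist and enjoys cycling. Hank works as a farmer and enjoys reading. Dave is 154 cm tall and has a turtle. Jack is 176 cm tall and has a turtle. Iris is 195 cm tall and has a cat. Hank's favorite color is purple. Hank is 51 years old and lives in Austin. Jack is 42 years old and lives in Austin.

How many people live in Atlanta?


Count in Atlanta: 1

1


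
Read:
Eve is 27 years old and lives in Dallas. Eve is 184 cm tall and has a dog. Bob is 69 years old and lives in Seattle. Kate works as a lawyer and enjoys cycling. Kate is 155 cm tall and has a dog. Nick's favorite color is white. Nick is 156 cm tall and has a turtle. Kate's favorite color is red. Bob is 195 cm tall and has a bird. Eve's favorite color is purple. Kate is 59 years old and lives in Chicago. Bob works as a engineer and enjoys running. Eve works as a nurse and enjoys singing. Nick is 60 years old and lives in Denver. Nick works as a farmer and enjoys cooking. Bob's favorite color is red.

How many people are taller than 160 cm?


Taller than 160: 2

2


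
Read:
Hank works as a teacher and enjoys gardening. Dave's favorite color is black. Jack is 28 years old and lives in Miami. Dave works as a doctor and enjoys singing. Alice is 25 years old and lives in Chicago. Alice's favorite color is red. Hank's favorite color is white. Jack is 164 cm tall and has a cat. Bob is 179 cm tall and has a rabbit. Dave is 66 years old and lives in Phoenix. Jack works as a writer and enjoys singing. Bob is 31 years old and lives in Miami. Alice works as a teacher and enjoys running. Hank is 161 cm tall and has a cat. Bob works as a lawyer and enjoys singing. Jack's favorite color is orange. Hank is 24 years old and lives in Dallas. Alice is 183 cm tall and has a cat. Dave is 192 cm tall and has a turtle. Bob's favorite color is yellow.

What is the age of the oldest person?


Oldest: Dave at 66

66


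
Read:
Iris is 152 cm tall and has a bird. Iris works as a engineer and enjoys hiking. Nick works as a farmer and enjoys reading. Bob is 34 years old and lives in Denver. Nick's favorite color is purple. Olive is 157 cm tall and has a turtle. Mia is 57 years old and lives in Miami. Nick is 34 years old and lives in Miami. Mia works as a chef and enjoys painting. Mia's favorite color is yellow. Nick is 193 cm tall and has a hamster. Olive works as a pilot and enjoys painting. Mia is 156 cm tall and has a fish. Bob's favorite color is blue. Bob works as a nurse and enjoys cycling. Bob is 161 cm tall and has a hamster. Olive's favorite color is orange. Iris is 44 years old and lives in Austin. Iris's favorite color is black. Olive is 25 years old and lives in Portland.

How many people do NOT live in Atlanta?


Not in Atlanta: 5

5


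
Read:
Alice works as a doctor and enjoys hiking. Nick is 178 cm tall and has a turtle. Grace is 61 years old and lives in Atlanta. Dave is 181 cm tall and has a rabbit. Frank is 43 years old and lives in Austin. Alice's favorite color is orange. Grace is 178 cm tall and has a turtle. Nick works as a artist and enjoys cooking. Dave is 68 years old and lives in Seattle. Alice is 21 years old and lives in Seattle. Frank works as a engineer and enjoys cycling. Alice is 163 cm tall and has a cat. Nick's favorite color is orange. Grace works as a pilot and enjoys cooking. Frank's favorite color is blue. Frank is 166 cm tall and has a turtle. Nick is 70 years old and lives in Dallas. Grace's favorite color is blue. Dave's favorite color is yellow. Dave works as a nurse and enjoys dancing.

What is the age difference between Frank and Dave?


|43 - 68| = 25

25


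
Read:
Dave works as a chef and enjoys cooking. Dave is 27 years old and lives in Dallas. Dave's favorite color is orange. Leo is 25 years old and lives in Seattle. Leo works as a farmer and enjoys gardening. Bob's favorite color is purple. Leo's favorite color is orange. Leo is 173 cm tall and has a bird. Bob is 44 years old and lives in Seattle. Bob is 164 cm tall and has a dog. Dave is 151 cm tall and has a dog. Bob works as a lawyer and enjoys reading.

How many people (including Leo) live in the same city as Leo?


Leo lives in Seattle. Count = 2

2


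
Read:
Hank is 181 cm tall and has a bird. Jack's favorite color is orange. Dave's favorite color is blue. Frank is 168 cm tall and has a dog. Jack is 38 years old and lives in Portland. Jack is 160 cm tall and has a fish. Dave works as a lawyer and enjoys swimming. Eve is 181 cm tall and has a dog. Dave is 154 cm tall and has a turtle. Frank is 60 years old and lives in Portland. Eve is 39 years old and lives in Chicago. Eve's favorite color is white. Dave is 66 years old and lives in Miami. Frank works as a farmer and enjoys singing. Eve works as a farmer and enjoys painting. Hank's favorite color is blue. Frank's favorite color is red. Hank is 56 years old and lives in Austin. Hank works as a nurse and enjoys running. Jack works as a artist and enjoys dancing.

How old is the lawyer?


The lawyer is Dave, age 66

66


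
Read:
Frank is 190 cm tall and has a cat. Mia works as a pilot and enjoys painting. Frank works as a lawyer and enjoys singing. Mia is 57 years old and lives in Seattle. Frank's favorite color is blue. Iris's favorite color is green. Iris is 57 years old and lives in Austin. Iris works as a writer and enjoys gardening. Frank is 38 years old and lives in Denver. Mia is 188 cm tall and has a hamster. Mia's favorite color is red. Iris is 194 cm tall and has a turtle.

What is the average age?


Sum=152, n=3, avg=50.67

50.67


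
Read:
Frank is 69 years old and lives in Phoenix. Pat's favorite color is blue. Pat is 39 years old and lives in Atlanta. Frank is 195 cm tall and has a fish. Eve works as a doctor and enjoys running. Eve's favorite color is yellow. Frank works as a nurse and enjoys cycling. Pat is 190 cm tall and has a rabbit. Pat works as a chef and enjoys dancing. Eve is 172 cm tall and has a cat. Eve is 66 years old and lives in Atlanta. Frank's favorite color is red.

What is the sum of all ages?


39+69+66 = 174

174


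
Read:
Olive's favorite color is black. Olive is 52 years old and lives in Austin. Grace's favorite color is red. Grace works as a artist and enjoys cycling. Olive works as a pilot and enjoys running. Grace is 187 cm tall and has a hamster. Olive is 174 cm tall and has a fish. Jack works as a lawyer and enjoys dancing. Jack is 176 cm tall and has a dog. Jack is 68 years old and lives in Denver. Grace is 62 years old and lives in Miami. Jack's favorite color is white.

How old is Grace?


Grace is 62 years old

62


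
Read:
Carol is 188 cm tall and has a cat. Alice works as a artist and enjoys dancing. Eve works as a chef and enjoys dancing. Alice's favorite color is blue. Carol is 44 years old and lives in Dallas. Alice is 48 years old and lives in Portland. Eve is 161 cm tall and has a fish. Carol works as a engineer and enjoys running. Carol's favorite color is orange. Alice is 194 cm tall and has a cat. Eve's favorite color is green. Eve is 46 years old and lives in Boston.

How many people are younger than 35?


Filter: 0

0


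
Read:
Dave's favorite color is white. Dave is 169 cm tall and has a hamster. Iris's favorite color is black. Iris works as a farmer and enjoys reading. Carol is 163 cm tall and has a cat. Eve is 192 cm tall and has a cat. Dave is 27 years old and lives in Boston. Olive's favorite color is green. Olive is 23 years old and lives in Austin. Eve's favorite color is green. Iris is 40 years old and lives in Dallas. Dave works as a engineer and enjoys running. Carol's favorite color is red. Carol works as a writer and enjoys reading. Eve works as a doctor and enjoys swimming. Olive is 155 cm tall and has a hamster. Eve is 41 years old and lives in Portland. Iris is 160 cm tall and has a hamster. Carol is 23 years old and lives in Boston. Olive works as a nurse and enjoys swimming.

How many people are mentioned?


People: Iris, Olive, Carol, Dave, Eve. Count = 5

5


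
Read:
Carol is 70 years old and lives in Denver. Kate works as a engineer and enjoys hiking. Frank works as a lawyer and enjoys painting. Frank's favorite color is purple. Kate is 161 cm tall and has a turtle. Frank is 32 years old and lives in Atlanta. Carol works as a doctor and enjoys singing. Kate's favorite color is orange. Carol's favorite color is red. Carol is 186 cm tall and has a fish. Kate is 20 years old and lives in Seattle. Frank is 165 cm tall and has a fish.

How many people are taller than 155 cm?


Taller than 155: 3

3


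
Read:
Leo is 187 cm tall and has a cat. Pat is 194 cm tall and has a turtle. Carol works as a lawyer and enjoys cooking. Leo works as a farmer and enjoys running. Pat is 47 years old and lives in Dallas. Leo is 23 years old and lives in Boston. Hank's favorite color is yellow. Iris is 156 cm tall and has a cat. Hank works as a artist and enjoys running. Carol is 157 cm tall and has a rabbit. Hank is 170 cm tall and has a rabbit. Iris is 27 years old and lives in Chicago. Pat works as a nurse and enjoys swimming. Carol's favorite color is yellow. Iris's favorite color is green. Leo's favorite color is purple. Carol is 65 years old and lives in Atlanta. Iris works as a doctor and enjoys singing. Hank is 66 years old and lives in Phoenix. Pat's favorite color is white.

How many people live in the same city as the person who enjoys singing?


Person with hobby singing is Iris, city Chicago. Count = 1

1
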